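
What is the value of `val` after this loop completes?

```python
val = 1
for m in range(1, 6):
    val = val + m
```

Start at 1, add 1 through 5
`val` takes the values: 1 → 2 → 4 → 7 → 11 → 16

Answer: 16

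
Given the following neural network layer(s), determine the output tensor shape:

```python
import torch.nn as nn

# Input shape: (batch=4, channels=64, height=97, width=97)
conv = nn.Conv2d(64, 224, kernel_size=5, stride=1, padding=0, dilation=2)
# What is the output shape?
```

Input: (4, 64, 97, 97) -> Output: (4, 224, 89, 89)

Answer: (4, 224, 89, 89)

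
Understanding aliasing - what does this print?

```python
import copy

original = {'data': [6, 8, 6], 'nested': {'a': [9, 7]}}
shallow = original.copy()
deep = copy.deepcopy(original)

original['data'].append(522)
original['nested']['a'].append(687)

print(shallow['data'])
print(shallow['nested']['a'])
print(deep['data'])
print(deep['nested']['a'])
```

Key concept: comparing shallow vs deep copy.
Step by step:
`original = {'data': [6, 8, 6], 'nested': {'a': [9, 7]}}` → original = {'data': [6, 8, 6], 'nested': {'a': [9, 7]}}
`shallow = original.copy()` → shallow = {'data': [6, 8, 6], 'nested': {'a': [9, 7]}}
`deep = copy.deepcopy(original)` → deep = {'data': [6, 8, 6], 'nested': {'a': [9, 7]}}
`original['data'].append(522)` → original = {'data': [6, 8, 6, 522], 'nested': {'a': [9, 7]}}; shallow = {'data': [6, 8, 6, 522], 'nested': {'a': [9, 7]}}
`original['nested']['a'].append(687)` → original = {'data': [6, 8, 6, 522], 'nested': {'a': [9, 7, 687]}}; shallow = {'data': [6, 8, 6, 522], 'nested': {'a': [9, 7, 687]}}
`print(shallow['data'])` → prints [6, 8, 6, 522]
`print(shallow['nested']['a'])` → prints [9, 7, 687]
`print(deep['data'])` → prints [6, 8, 6]
`print(deep['nested']['a'])` → prints [9, 7]

Answer:
[6, 8, 6, 522]
[9, 7, 687]
[6, 8, 6]
[9, 7]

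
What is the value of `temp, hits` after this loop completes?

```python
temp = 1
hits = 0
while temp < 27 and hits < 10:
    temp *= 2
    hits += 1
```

Double until >= 27 or 10 iterations
`temp, hits` takes the values: (1, 0) → (2, 0) → (2, 1) → (4, 1) → (4, 2) → (8, 2) → (8, 3) → (16, 3) → (16, 4) → (32, 4) → (32, 5)

Answer: 32, 5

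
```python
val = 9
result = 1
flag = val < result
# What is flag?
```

Trace:
`val = 9` → val = 9
`result = 1` → result = 1
`flag = val < result` → flag = False
So flag = False

Answer: False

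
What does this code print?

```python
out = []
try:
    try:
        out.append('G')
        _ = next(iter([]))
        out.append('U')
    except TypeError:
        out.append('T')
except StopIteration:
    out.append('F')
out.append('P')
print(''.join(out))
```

Execution trace: 'G' (try body) → 'F' (outer except StopIteration) → 'P' (after the try/except). Output: GFP

Answer: GFP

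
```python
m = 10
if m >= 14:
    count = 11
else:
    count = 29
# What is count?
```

Trace:
`m = 10` → m = 10
`if m >= 14: ...` → m >= 14 is False, take else branch → count = 29
So count = 29

Answer: 29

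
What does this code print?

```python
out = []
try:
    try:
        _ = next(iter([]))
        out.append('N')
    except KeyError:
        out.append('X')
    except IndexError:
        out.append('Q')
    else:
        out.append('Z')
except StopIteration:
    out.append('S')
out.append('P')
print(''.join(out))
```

Execution trace: 'S' (outer except StopIteration) → 'P' (after the try/except). Output: SP

Answer: SP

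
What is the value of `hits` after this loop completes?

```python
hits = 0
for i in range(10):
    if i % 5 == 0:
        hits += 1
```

Count numbers divisible by 5 in range(10)
`hits` takes the values: 0 → 1 → 2

Answer: 2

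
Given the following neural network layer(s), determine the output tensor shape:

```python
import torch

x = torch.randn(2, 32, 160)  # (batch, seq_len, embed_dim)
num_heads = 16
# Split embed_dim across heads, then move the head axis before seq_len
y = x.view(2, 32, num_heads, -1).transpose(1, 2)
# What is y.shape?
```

Input: (2, 32, 160) -> head_dim = 160 // 16 = 10; after view: (2, 32, 16, 10) -> after transpose(1, 2): (2, 16, 32, 10) -> Output: (2, 16, 32, 10)

Answer: (2, 16, 32, 10)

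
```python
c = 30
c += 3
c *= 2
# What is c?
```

Trace:
`c = 30` → c = 30
`c += 3` → c = 33
`c *= 2` → c = 66
So c = 66

Answer: 66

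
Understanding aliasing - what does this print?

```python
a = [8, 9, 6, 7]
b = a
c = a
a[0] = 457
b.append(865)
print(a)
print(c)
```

Key concept: multiple aliases.
Step by step:
`a = [8, 9, 6, 7]` → a = [8, 9, 6, 7]
`b = a` → b = [8, 9, 6, 7] (same object as a)
`c = a` → c = [8, 9, 6, 7] (same object as a, b)
`a[0] = 457` → a = [457, 9, 6, 7] (same object as b, c); b = [457, 9, 6, 7] (same object as a, c); c = [457, 9, 6, 7] (same object as a, b)
`b.append(865)` → a = [457, 9, 6, 7, 865] (same object as b, c); b = [457, 9, 6, 7, 865] (same object as a, c); c = [457, 9, 6, 7, 865] (same object as a, b)
`print(a)` → prints [457, 9, 6, 7, 865]
`print(c)` → prints [457, 9, 6, 7, 865]

Answer:
[457, 9, 6, 7, 865]
[457, 9, 6, 7, 865]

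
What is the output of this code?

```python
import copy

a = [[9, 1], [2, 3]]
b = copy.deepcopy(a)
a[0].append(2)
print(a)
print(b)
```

Key concept: deep copy is fully independent.
Step by step:
`a = [[9, 1], [2, 3]]` → a = [[9, 1], [2, 3]]
`b = copy.deepcopy(a)` → b = [[9, 1], [2, 3]]
`a[0].append(2)` → a = [[9, 1, 2], [2, 3]]
`print(a)` → prints [[9, 1, 2], [2, 3]]
`print(b)` → prints [[9, 1], [2, 3]]

Answer:
[[9, 1, 2], [2, 3]]
[[9, 1], [2, 3]]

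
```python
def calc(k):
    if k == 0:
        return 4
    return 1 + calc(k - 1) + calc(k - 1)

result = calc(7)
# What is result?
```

calc(k) = 1 + 2·calc(k-1), calc(0)=4. Closed form: (4+1)·2^7 - 1 = 639.

Answer: 639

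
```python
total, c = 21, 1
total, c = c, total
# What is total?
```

Trace:
`total, c = 21, 1` → total = 21; c = 1
`total, c = c, total` → total = 1; c = 21
So total = 1

Answer: 1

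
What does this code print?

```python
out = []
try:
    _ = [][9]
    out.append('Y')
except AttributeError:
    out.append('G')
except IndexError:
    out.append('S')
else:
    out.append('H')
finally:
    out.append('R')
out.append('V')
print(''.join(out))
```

Execution trace: 'S' (except IndexError) → 'R' (finally) → 'V' (after the try/except). Output: SRV

Answer: SRV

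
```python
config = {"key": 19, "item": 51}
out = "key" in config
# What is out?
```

Trace:
`config = {"key": 19, "item": 51}` → config = {'key': 19, 'item': 51}
`out = "key" in config` → out = True
So out = True

Answer: True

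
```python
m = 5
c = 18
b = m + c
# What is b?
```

Trace:
`m = 5` → m = 5
`c = 18` → c = 18
`b = m + c` → b = 23
So b = 23

Answer: 23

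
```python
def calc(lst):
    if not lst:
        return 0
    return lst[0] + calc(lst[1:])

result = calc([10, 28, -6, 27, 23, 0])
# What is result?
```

10 + 28 + (-6) + 27 + 23 + 0 + 0 = 82

Answer: 82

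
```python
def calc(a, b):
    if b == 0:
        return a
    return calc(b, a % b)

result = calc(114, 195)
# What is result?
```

calc(114, 195) -> calc(195, 114) -> calc(114, 81) -> calc(81, 33) -> calc(33, 15) -> calc(15, 3) -> calc(3, 0) -> 3

Answer: 3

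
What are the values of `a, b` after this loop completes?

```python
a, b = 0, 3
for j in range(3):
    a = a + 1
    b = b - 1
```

a goes 0→3, b goes 3→0
`a, b` takes the values: (0, 3) → (1, 3) → (1, 2) → (2, 2) → (2, 1) → (3, 1) → (3, 0)

Answer: 3, 0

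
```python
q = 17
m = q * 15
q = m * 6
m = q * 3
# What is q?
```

Trace:
`q = 17` → q = 17
`m = q * 15` → m = 255
`q = m * 6` → q = 1530
`m = q * 3` → m = 4590
So q = 1530

Answer: 1530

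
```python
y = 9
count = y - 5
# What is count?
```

Trace:
`y = 9` → y = 9
`count = y - 5` → count = 4
So count = 4

Answer: 4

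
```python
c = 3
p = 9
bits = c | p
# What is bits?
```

Trace:
`c = 3` → c = 3
`p = 9` → p = 9
`bits = c | p` → bits = 11
So bits = 11

Answer: 11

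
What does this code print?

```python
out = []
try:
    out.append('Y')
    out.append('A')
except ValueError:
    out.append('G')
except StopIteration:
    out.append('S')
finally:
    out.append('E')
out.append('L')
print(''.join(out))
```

Execution trace: 'Y' (try body) → 'A' (try body, no exception) → 'E' (finally) → 'L' (after the try/except). Output: YAEL

Answer: YAEL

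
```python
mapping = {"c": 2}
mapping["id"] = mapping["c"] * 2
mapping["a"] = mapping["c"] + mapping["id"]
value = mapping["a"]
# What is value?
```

Trace:
`mapping = {"c": 2}` → mapping = {'c': 2}
`mapping["id"] = mapping["c"] * 2` → mapping = {'c': 2, 'id': 4}
`mapping["a"] = mapping["c"] + mapping["id"]` → mapping = {'c': 2, 'id': 4, 'a': 6}
`value = mapping["a"]` → value = 6
So value = 6

Answer: 6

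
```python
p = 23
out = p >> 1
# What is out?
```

Trace:
`p = 23` → p = 23
`out = p >> 1` → out = 11
So out = 11

Answer: 11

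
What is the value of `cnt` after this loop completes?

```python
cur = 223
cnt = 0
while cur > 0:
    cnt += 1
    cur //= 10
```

Count digits by repeated division by 10
`cnt` takes the values: 0 → 1 → 2 → 3

Answer: 3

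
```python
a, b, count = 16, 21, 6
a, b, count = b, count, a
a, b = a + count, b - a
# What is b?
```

Trace:
`a, b, count = 16, 21, 6` → a = 16; b = 21; count = 6
`a, b, count = b, count, a` → a = 21; b = 6; count = 16
`a, b = a + count, b - a` → a = 37; b = -15
So b = -15

Answer: -15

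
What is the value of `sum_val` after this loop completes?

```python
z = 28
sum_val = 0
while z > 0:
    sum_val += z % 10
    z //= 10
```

Sum digits of 28
`sum_val` takes the values: 0 → 8 → 10

Answer: 10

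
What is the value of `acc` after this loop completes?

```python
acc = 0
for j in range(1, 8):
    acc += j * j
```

Sum of squares 1² to 7² = 140
`acc` takes the values: 0 → 1 → 5 → 14 → 30 → 55 → 91 → 140

Answer: 140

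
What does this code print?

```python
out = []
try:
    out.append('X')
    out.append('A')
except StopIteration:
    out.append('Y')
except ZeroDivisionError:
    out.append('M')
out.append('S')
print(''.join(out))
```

Execution trace: 'X' (try body) → 'A' (try body, no exception) → 'S' (after the try/except). Output: XAS

Answer: XAS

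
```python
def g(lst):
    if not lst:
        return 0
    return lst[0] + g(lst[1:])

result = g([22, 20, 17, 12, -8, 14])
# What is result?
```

22 + 20 + 17 + 12 + (-8) + 14 + 0 = 77

Answer: 77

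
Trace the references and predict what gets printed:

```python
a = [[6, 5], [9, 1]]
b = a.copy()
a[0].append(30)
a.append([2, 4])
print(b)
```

Key concept: shallow copy with nested lists.
Step by step:
`a = [[6, 5], [9, 1]]` → a = [[6, 5], [9, 1]]
`b = a.copy()` → b = [[6, 5], [9, 1]]
`a[0].append(30)` → a = [[6, 5, 30], [9, 1]]; b = [[6, 5, 30], [9, 1]]
`a.append([2, 4])` → a = [[6, 5, 30], [9, 1], [2, 4]]
`print(b)` → prints [[6, 5, 30], [9, 1]]

Answer: [[6, 5, 30], [9, 1]]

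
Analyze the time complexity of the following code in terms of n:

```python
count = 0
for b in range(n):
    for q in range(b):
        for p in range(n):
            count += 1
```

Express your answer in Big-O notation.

Each loop level contributes: n × n × n. Multiplying the contributions gives O(n^3).

Answer: O(n^3)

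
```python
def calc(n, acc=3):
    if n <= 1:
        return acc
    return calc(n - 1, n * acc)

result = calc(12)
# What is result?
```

Accumulator trace (n, acc): (12, 3) -> (11, 36) -> (10, 396) -> (9, 3960) -> (8, 35640) -> (7, 285120) -> (6, 1995840) -> (5, 11975040) -> (4, 59875200) -> (3, 239500800) -> (2, 718502400) -> (1, 1437004800) -> return 1437004800

Answer: 1437004800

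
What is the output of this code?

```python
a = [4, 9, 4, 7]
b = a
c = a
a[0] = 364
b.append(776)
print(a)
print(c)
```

Key concept: multiple aliases.
Step by step:
`a = [4, 9, 4, 7]` → a = [4, 9, 4, 7]
`b = a` → b = [4, 9, 4, 7] (same object as a)
`c = a` → c = [4, 9, 4, 7] (same object as a, b)
`a[0] = 364` → a = [364, 9, 4, 7] (same object as b, c); b = [364, 9, 4, 7] (same object as a, c); c = [364, 9, 4, 7] (same object as a, b)
`b.append(776)` → a = [364, 9, 4, 7, 776] (same object as b, c); b = [364, 9, 4, 7, 776] (same object as a, c); c = [364, 9, 4, 7, 776] (same object as a, b)
`print(a)` → prints [364, 9, 4, 7, 776]
`print(c)` → prints [364, 9, 4, 7, 776]

Answer:
[364, 9, 4, 7, 776]
[364, 9, 4, 7, 776]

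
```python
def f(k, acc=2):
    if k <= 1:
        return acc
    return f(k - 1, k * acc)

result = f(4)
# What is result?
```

Accumulator trace (n, acc): (4, 2) -> (3, 8) -> (2, 24) -> (1, 48) -> return 48

Answer: 48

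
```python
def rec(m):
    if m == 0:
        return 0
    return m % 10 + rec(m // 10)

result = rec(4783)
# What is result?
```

Sum of digits of 4783: 3 + 8 + 7 + 4 = 22

Answer: 22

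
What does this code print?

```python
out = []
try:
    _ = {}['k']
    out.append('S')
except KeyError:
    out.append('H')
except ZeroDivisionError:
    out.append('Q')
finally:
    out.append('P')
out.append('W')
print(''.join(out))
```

Execution trace: 'H' (except KeyError) → 'P' (finally) → 'W' (after the try/except). Output: HPW

Answer: HPW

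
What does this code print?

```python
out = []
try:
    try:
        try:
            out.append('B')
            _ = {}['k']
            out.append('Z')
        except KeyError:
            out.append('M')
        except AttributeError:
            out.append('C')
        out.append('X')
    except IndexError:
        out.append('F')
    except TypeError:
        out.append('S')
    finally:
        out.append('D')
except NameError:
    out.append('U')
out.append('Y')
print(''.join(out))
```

Execution trace: 'B' (inner try body) → 'M' (inner except KeyError) → 'X' (try body, no exception) → 'D' (finally) → 'Y' (after the try/except). Output: BMXDY

Answer: BMXDY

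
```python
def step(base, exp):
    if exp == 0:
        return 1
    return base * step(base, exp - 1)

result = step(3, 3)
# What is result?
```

step(3, 3) = 3 * 3 * 3 = 27

Answer: 27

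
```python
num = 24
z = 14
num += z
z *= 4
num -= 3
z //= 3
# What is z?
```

Trace:
`num = 24` → num = 24
`z = 14` → z = 14
`num += z` → num = 38
`z *= 4` → z = 56
`num -= 3` → num = 35
`z //= 3` → z = 18
So z = 18

Answer: 18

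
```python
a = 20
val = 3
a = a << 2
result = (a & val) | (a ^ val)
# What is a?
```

Trace:
`a = 20` → a = 20
`val = 3` → val = 3
`a = a << 2` → a = 80
`result = (a & val) | (a ^ val)` → result = 83
So a = 80

Answer: 80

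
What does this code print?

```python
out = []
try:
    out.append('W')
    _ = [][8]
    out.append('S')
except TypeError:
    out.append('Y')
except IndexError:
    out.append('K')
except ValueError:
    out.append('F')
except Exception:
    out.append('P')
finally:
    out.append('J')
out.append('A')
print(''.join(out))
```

Execution trace: 'W' (try body) → 'K' (except IndexError) → 'J' (finally) → 'A' (after the try/except). Output: WKJA

Answer: WKJA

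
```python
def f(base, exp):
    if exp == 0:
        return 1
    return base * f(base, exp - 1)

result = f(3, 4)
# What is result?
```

f(3, 4) = 3 * 3 * 3 * 3 = 81

Answer: 81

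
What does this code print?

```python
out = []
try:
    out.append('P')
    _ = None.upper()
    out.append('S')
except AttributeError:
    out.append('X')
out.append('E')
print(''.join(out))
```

Execution trace: 'P' (try body) → 'X' (except AttributeError) → 'E' (after the try/except). Output: PXE

Answer: PXE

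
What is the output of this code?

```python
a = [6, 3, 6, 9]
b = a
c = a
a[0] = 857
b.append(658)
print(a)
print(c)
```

Key concept: multiple aliases.
Step by step:
`a = [6, 3, 6, 9]` → a = [6, 3, 6, 9]
`b = a` → b = [6, 3, 6, 9] (same object as a)
`c = a` → c = [6, 3, 6, 9] (same object as a, b)
`a[0] = 857` → a = [857, 3, 6, 9] (same object as b, c); b = [857, 3, 6, 9] (same object as a, c); c = [857, 3, 6, 9] (same object as a, b)
`b.append(658)` → a = [857, 3, 6, 9, 658] (same object as b, c); b = [857, 3, 6, 9, 658] (same object as a, c); c = [857, 3, 6, 9, 658] (same object as a, b)
`print(a)` → prints [857, 3, 6, 9, 658]
`print(c)` → prints [857, 3, 6, 9, 658]

Answer:
[857, 3, 6, 9, 658]
[857, 3, 6, 9, 658]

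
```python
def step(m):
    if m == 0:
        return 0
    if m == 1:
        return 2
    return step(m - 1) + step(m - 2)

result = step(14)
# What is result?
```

Build up from base cases: step(0)=0, step(1)=2, step(2)=2, step(3)=4, step(4)=6, step(5)=10, step(6)=16, ..., step(14)=754

Answer: 754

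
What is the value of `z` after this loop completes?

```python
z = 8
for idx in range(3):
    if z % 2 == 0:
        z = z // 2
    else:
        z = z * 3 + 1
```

Collatz-style transformation from 8
`z` takes the values: 8 → 4 → 2 → 1

Answer: 1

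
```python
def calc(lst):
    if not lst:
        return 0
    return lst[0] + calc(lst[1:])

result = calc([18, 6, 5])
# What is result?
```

18 + 6 + 5 + 0 = 29

Answer: 29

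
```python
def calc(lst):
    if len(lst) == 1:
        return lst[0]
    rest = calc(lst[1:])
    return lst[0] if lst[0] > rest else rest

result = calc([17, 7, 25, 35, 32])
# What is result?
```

Recursive max over [17, 7, 25, 35, 32] = 35

Answer: 35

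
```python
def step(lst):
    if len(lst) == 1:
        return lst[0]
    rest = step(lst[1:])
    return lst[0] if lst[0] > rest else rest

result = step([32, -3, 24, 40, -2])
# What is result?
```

Recursive max over [32, -3, 24, 40, -2] = 40

Answer: 40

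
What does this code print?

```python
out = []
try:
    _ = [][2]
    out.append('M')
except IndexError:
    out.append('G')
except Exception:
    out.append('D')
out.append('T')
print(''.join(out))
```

Execution trace: 'G' (except IndexError) → 'T' (after the try/except). Output: GT

Answer: GT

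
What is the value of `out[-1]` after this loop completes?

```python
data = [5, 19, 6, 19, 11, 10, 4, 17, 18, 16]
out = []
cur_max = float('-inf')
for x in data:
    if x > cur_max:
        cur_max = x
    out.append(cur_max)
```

Running max ends at 19
`out` takes the values: [] → [5] → [5, 19] → [5, 19, 19] → [5, 19, 19, 19] → [5, 19, 19, 19, 19] → [5, 19, 19, 19, 19, 19] → [5, 19, 19, 19, 19, 19, 19] → [5, 19, 19, 19, 19, 19, 19, 19] → [5, 19, 19, 19, 19, 19, 19, 19, 19] → [5, 19, 19, 19, 19, 19, 19, 19, 19, 19]
So `out[-1]` = 19

Answer: 19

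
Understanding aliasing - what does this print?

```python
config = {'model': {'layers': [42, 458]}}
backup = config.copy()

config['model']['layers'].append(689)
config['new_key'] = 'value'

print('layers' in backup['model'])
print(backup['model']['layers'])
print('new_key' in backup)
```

Key concept: shallow copy gotcha with nested dict.
Step by step:
`config = {'model': {'layers': [42, 458]}}` → config = {'model': {'layers': [42, 458]}}
`backup = config.copy()` → backup = {'model': {'layers': [42, 458]}}
`config['model']['layers'].append(689)` → config = {'model': {'layers': [42, 458, 689]}}; backup = {'model': {'layers': [42, 458, 689]}}
`config['new_key'] = 'value'` → config = {'model': {'layers': [42, 458, 689]}, 'new_key': 'value'}
`print('layers' in backup['model'])` → prints True
`print(backup['model']['layers'])` → prints [42, 458, 689]
`print('new_key' in backup)` → prints False

Answer:
True
[42, 458, 689]
False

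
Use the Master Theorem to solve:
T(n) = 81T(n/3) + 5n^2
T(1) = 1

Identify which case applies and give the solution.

a=81, b=3, f(n)=5n^2. log_3(81) = 4. Since c=2 < 4, Case 1 applies: T(n) = Θ(n^log_b(a)) = O(n^4).

Answer: O(n^4) - Case 1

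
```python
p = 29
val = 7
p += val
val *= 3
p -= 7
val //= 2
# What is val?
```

Trace:
`p = 29` → p = 29
`val = 7` → val = 7
`p += val` → p = 36
`val *= 3` → val = 21
`p -= 7` → p = 29
`val //= 2` → val = 10
So val = 10

Answer: 10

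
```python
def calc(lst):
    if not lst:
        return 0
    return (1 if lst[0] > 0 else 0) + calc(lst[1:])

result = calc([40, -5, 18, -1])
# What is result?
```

Count of positive elements in [40, -5, 18, -1] = 2

Answer: 2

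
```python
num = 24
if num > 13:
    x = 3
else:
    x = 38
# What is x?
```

Trace:
`num = 24` → num = 24
`if num > 13: ...` → num > 13 is True → x = 3
So x = 3

Answer: 3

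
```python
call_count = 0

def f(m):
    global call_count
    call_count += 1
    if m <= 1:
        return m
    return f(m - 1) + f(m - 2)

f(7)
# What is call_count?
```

Calls(m) = 1 + Calls(m-1) + Calls(m-2); Calls(0)=Calls(1)=1. For m=7 this gives 41.

Answer: 41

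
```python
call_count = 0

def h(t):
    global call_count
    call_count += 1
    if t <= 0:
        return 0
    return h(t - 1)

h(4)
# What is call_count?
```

Linear recursion stepping by 1: 5 calls from t=4 down to ≤0.

Answer: 5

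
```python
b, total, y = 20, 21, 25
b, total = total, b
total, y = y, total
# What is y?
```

Trace:
`b, total, y = 20, 21, 25` → b = 20; total = 21; y = 25
`b, total = total, b` → b = 21; total = 20
`total, y = y, total` → total = 25; y = 20
So y = 20

Answer: 20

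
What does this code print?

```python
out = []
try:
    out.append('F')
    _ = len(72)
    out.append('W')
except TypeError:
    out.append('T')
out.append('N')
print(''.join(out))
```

Execution trace: 'F' (try body) → 'T' (except TypeError) → 'N' (after the try/except). Output: FTN

Answer: FTN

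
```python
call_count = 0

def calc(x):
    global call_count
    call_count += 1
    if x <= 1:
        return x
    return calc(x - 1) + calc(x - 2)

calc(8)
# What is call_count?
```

Calls(x) = 1 + Calls(x-1) + Calls(x-2); Calls(0)=Calls(1)=1. For x=8 this gives 67.

Answer: 67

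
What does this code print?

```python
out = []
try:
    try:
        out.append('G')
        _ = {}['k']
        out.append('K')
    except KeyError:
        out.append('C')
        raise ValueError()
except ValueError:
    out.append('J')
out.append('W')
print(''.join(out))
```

Execution trace: 'G' (try body) → 'C' (except KeyError) → 'J' (outer except ValueError) → 'W' (after the try/except). Output: GCJW

Answer: GCJW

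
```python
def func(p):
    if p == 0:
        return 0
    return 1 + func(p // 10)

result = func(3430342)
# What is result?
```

Count of digits of 3430342: 7

Answer: 7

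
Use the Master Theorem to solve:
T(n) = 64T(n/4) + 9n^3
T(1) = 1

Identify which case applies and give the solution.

a=64, b=4, f(n)=9n^3. log_4(64) = 3. Since c=3 = 3, Case 2 applies: T(n) = Θ(n^log_b(a) · log n) = O(n^3 log n).

Answer: O(n^3 log n) - Case 2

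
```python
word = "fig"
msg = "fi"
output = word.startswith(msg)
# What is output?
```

Trace:
`word = "fig"` → word = 'fig'
`msg = "fi"` → msg = 'fi'
`output = word.startswith(msg)` → output = True
So output = True

Answer: True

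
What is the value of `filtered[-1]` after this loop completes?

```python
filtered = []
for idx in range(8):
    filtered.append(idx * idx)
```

Last element of squares 0 to 7
`filtered` takes the values: [] → [0] → [0, 1] → [0, 1, 4] → [0, 1, 4, 9] → [0, 1, 4, 9, 16] → [0, 1, 4, 9, 16, 25] → [0, 1, 4, 9, 16, 25, 36] → [0, 1, 4, 9, 16, 25, 36, 49]
So `filtered[-1]` = 49

Answer: 49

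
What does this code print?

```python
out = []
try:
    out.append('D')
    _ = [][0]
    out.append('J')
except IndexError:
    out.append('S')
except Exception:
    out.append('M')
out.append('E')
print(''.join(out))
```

Execution trace: 'D' (try body) → 'S' (except IndexError) → 'E' (after the try/except). Output: DSE

Answer: DSE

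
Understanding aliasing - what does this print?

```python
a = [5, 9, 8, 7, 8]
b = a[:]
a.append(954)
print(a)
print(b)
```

Key concept: slice [:] creates copy.
Step by step:
`a = [5, 9, 8, 7, 8]` → a = [5, 9, 8, 7, 8]
`b = a[:]` → b = [5, 9, 8, 7, 8]
`a.append(954)` → a = [5, 9, 8, 7, 8, 954]
`print(a)` → prints [5, 9, 8, 7, 8, 954]
`print(b)` → prints [5, 9, 8, 7, 8]

Answer:
[5, 9, 8, 7, 8, 954]
[5, 9, 8, 7, 8]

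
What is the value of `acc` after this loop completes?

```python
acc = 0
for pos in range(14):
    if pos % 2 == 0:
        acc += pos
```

Sum of even numbers 0 to 13
`acc` takes the values: 0 → 2 → 6 → 12 → 20 → 30 → 42

Answer: 42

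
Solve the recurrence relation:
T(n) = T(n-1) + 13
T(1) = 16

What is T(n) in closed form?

Unrolling: T(n) = T(1) + 13·(n-1) = 16 + 13(n-1) = 13n + 3.

Answer: T(n) = 13n + 3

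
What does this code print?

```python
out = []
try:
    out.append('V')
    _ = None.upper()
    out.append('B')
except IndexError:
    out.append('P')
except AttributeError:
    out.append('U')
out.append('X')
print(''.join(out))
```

Execution trace: 'V' (try body) → 'U' (except AttributeError) → 'X' (after the try/except). Output: VUX

Answer: VUX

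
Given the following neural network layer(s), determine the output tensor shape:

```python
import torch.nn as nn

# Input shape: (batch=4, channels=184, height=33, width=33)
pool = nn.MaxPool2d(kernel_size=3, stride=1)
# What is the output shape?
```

Input: (4, 184, 33, 33) -> Output: (4, 184, 31, 31)

Answer: (4, 184, 31, 31)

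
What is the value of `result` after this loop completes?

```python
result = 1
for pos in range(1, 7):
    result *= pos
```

6! = 720
`result` takes the values: 1 → 2 → 6 → 24 → 120 → 720

Answer: 720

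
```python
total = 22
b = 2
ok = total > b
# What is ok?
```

Trace:
`total = 22` → total = 22
`b = 2` → b = 2
`ok = total > b` → ok = True
So ok = True

Answer: True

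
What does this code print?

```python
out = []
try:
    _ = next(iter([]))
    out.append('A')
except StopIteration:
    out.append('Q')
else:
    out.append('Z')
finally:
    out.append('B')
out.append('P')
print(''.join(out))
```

Execution trace: 'Q' (except StopIteration) → 'B' (finally) → 'P' (after the try/except). Output: QBP

Answer: QBP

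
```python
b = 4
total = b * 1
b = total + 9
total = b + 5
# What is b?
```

Trace:
`b = 4` → b = 4
`total = b * 1` → total = 4
`b = total + 9` → b = 13
`total = b + 5` → total = 18
So b = 13

Answer: 13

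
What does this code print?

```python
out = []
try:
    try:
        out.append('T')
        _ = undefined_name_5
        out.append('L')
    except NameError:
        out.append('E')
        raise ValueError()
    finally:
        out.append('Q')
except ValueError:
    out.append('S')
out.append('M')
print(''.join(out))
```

Execution trace: 'T' (inner try body) → 'E' (inner except NameError) → 'Q' (inner finally) → 'S' (outer except ValueError) → 'M' (after the try/except). Output: TEQSM

Answer: TEQSM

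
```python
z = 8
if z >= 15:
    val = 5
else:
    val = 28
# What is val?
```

Trace:
`z = 8` → z = 8
`if z >= 15: ...` → z >= 15 is False, take else branch → val = 28
So val = 28

Answer: 28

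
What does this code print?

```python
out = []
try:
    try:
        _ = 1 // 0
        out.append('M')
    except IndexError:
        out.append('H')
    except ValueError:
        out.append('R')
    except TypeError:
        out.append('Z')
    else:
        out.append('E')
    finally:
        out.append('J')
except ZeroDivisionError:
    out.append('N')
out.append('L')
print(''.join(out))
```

Execution trace: 'J' (finally) → 'N' (outer except ZeroDivisionError) → 'L' (after the try/except). Output: JNL

Answer: JNL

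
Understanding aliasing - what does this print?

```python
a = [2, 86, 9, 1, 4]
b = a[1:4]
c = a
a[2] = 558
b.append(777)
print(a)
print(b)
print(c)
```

Key concept: slice vs alias.
Step by step:
`a = [2, 86, 9, 1, 4]` → a = [2, 86, 9, 1, 4]
`b = a[1:4]` → b = [86, 9, 1]
`c = a` → c = [2, 86, 9, 1, 4] (same object as a)
`a[2] = 558` → a = [2, 86, 558, 1, 4] (same object as c); c = [2, 86, 558, 1, 4] (same object as a)
`b.append(777)` → b = [86, 9, 1, 777]
`print(a)` → prints [2, 86, 558, 1, 4]
`print(b)` → prints [86, 9, 1, 777]
`print(c)` → prints [2, 86, 558, 1, 4]

Answer:
[2, 86, 558, 1, 4]
[86, 9, 1, 777]
[2, 86, 558, 1, 4]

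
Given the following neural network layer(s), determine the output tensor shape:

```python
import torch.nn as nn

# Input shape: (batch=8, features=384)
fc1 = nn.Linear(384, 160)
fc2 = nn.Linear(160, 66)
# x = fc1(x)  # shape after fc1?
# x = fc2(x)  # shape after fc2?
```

Input: (8, 384) -> after fc1: (8, 160) -> Output: (8, 66)

Answer: (8, 66)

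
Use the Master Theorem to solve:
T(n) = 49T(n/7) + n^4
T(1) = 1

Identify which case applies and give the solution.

a=49, b=7, f(n)=n^4. log_7(49) = 2. Since c=4 > 2 and the regularity condition holds (49(n/7)^4 = (49/7^4)n^4 with 49/7^4 < 1), Case 3 applies: T(n) = Θ(f(n)) = O(n^4).

Answer: O(n^4) - Case 3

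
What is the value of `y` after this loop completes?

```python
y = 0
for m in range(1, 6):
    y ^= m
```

XOR of 1 to 5
`y` takes the values: 0 → 1 → 3 → 0 → 4 → 1

Answer: 1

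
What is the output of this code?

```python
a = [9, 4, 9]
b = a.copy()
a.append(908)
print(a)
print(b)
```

Key concept: list.copy() creates independent copy.
Step by step:
`a = [9, 4, 9]` → a = [9, 4, 9]
`b = a.copy()` → b = [9, 4, 9]
`a.append(908)` → a = [9, 4, 9, 908]
`print(a)` → prints [9, 4, 9, 908]
`print(b)` → prints [9, 4, 9]

Answer:
[9, 4, 9, 908]
[9, 4, 9]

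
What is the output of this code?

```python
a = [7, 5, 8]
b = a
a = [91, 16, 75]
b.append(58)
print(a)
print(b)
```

Key concept: rebinding vs mutation: a is rebound to a new list, b still points at the original.
Step by step:
`a = [7, 5, 8]` → a = [7, 5, 8]
`b = a` → b = [7, 5, 8] (same object as a)
`a = [91, 16, 75]` → a = [91, 16, 75]
`b.append(58)` → b = [7, 5, 8, 58]
`print(a)` → prints [91, 16, 75]
`print(b)` → prints [7, 5, 8, 58]

Answer:
[91, 16, 75]
[7, 5, 8, 58]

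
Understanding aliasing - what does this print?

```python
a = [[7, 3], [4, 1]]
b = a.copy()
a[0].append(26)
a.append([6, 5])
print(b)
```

Key concept: shallow copy with nested lists.
Step by step:
`a = [[7, 3], [4, 1]]` → a = [[7, 3], [4, 1]]
`b = a.copy()` → b = [[7, 3], [4, 1]]
`a[0].append(26)` → a = [[7, 3, 26], [4, 1]]; b = [[7, 3, 26], [4, 1]]
`a.append([6, 5])` → a = [[7, 3, 26], [4, 1], [6, 5]]
`print(b)` → prints [[7, 3, 26], [4, 1]]

Answer: [[7, 3, 26], [4, 1]]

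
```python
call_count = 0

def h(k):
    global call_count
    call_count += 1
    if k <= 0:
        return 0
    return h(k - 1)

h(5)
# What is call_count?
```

Linear recursion stepping by 1: 6 calls from k=5 down to ≤0.

Answer: 6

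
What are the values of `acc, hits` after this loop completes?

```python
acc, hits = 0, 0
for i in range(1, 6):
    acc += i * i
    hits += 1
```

Sum of squares and count
`acc, hits` takes the values: (0, 0) → (1, 0) → (1, 1) → (5, 1) → (5, 2) → (14, 2) → (14, 3) → (30, 3) → (30, 4) → (55, 4) → (55, 5)

Answer: 55, 5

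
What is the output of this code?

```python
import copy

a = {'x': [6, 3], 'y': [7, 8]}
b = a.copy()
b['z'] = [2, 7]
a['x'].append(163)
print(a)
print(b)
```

Key concept: shallow copy of dict with mutable values.
Step by step:
`a = {'x': [6, 3], 'y': [7, 8]}` → a = {'x': [6, 3], 'y': [7, 8]}
`b = a.copy()` → b = {'x': [6, 3], 'y': [7, 8]}
`b['z'] = [2, 7]` → b = {'x': [6, 3], 'y': [7, 8], 'z': [2, 7]}
`a['x'].append(163)` → a = {'x': [6, 3, 163], 'y': [7, 8]}; b = {'x': [6, 3, 163], 'y': [7, 8], 'z': [2, 7]}
`print(a)` → prints {'x': [6, 3, 163], 'y': [7, 8]}
`print(b)` → prints {'x': [6, 3, 163], 'y': [7, 8], 'z': [2, 7]}

Answer:
{'x': [6, 3, 163], 'y': [7, 8]}
{'x': [6, 3, 163], 'y': [7, 8], 'z': [2, 7]}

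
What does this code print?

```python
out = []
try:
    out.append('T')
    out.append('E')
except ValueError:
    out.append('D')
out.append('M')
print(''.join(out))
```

Execution trace: 'T' (try body) → 'E' (try body, no exception) → 'M' (after the try/except). Output: TEM

Answer: TEM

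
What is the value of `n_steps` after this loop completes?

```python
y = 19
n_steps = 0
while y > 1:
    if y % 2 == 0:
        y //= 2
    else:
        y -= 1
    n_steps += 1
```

Steps to reduce 19 to 1
`n_steps` takes the values: 0 → 1 → 2 → 3 → 4 → 5 → 6

Answer: 6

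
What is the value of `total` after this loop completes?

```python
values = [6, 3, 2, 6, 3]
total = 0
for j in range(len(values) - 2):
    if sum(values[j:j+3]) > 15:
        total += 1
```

Count windows with sum > 15
`total` takes the values: 0

Answer: 0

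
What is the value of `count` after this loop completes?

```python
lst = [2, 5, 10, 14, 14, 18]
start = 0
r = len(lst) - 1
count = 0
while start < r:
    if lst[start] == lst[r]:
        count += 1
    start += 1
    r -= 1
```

Count matching pairs from ends
`count` takes the values: 0

Answer: 0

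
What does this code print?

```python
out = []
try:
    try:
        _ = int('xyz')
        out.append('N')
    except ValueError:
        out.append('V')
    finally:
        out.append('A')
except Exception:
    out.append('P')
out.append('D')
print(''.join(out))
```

Execution trace: 'V' (inner except ValueError) → 'A' (inner finally) → 'D' (after the try/except). Output: VAD

Answer: VAD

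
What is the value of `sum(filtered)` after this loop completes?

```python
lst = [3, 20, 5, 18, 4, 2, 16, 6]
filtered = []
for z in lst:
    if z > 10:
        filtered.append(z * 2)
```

Sum of doubled values > 10
`filtered` takes the values: [] → [40] → [40, 36] → [40, 36, 32]
So `sum(filtered)` = 108

Answer: 108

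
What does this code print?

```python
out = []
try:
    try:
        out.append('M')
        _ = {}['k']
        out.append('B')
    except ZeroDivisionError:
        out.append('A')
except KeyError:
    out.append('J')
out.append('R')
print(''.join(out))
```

Execution trace: 'M' (try body) → 'J' (outer except KeyError) → 'R' (after the try/except). Output: MJR

Answer: MJR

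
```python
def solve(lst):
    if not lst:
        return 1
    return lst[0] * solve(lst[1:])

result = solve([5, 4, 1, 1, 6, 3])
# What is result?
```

Product over [5, 4, 1, 1, 6, 3] = 5 * 4 * 1 * 1 * 6 * 3 = 360

Answer: 360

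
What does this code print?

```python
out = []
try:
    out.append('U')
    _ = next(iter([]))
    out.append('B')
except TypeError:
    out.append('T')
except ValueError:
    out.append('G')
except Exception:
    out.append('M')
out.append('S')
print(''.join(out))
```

Execution trace: 'U' (try body) → 'M' (except Exception) → 'S' (after the try/except). Output: UMS

Answer: UMS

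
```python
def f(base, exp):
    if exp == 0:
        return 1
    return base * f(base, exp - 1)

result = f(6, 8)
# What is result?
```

f(6, 8) = 6 * 6 * 6 * 6 * 6 * 6 * 6 * 6 = 1679616

Answer: 1679616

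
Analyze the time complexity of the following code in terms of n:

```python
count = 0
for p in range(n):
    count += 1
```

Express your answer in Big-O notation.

Each loop level contributes: n. Multiplying the contributions gives O(n).

Answer: O(n)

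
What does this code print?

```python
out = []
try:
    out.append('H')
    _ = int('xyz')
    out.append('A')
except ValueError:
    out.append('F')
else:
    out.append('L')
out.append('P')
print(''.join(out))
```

Execution trace: 'H' (try body) → 'F' (except ValueError) → 'P' (after the try/except). Output: HFP

Answer: HFP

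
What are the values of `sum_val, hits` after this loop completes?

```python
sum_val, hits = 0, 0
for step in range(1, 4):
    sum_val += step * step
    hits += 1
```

Sum of squares and count
`sum_val, hits` takes the values: (0, 0) → (1, 0) → (1, 1) → (5, 1) → (5, 2) → (14, 2) → (14, 3)

Answer: 14, 3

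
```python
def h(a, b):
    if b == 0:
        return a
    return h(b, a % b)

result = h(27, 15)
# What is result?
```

h(27, 15) -> h(15, 12) -> h(12, 3) -> h(3, 0) -> 3

Answer: 3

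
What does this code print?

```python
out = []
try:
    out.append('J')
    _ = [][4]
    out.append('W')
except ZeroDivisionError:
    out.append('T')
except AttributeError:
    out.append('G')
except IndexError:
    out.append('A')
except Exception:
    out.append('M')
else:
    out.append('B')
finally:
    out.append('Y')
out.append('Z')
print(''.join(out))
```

Execution trace: 'J' (try body) → 'A' (except IndexError) → 'Y' (finally) → 'Z' (after the try/except). Output: JAYZ

Answer: JAYZ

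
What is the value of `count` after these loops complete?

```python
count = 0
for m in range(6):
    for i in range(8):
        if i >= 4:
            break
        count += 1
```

Inner breaks at 4, outer runs 6 times
`count` takes the values: 0 → 1 → 2 → 3 → 4 → 5 → 6 → 7 → 8 → 9 → 10 → 11 → 12 → 13 → 14 → 15 → 16 → 17 → 18 → 19 → 20 → 21 → 22 → 23 → 24

Answer: 24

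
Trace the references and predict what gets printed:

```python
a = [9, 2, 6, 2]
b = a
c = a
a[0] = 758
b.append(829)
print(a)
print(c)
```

Key concept: multiple aliases.
Step by step:
`a = [9, 2, 6, 2]` → a = [9, 2, 6, 2]
`b = a` → b = [9, 2, 6, 2] (same object as a)
`c = a` → c = [9, 2, 6, 2] (same object as a, b)
`a[0] = 758` → a = [758, 2, 6, 2] (same object as b, c); b = [758, 2, 6, 2] (same object as a, c); c = [758, 2, 6, 2] (same object as a, b)
`b.append(829)` → a = [758, 2, 6, 2, 829] (same object as b, c); b = [758, 2, 6, 2, 829] (same object as a, c); c = [758, 2, 6, 2, 829] (same object as a, b)
`print(a)` → prints [758, 2, 6, 2, 829]
`print(c)` → prints [758, 2, 6, 2, 829]

Answer:
[758, 2, 6, 2, 829]
[758, 2, 6, 2, 829]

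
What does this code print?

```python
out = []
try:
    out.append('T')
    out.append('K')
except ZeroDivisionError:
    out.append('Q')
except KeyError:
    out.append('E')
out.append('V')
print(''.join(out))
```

Execution trace: 'T' (try body) → 'K' (try body, no exception) → 'V' (after the try/except). Output: TKV

Answer: TKV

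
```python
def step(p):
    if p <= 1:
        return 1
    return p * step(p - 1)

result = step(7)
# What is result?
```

step(7) = 7 * 6 * 5 * 4 * 3 * 2 * 1 = 5040

Answer: 5040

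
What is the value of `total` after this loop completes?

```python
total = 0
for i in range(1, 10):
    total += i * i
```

Sum of squares 1² to 9² = 285
`total` takes the values: 0 → 1 → 5 → 14 → 30 → 55 → 91 → 140 → 204 → 285

Answer: 285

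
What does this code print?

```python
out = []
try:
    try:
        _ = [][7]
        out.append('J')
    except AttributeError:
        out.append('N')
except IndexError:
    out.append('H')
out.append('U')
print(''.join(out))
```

Execution trace: 'H' (outer except IndexError) → 'U' (after the try/except). Output: HU

Answer: HU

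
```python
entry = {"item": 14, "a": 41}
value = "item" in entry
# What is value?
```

Trace:
`entry = {"item": 14, "a": 41}` → entry = {'item': 14, 'a': 41}
`value = "item" in entry` → value = True
So value = True

Answer: True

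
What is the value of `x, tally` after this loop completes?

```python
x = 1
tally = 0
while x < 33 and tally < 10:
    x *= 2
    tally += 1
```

Double until >= 33 or 10 iterations
`x, tally` takes the values: (1, 0) → (2, 0) → (2, 1) → (4, 1) → (4, 2) → (8, 2) → (8, 3) → (16, 3) → (16, 4) → (32, 4) → (32, 5) → (64, 5) → (64, 6)

Answer: 64, 6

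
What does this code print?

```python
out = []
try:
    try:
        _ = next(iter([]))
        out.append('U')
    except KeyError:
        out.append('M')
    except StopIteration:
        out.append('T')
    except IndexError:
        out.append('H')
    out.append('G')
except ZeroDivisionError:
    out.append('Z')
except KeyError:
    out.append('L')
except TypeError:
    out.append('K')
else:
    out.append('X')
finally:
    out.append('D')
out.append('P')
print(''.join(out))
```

Execution trace: 'T' (inner except StopIteration) → 'G' (try body, no exception) → 'X' (else) → 'D' (finally) → 'P' (after the try/except). Output: TGXDP

Answer: TGXDP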